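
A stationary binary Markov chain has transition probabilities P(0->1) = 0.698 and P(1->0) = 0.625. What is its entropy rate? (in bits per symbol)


Stationary distribution: pi_0 = p10/(p01+p10) = 0.4724, pi_1 = 0.5276. Entropy rate H' = pi_0*H(p01) + pi_1*H(p10) = 0.4724*0.8837 + 0.5276*0.9544 = 0.921

0.921 bits/symbol


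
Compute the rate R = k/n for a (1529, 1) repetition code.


Rate = k/n = 1/1529

1/1529


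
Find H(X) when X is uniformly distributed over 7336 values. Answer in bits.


H = log2(n) = log2(7336) = 12.8408

12.8408 bits


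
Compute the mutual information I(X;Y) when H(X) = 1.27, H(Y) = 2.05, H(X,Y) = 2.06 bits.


I(X;Y) = H(X) + H(Y) - H(X,Y) = 1.27 + 2.05 - 2.06 = 1.26

1.26 bits


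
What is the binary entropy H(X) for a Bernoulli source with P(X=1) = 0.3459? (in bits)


H = -p*log2(p) - (1-p)*log2(1-p). -0.3459*log2(0.3459) = 0.529771; -0.6541*log2(0.6541) = 0.400582. H = 0.529771 + 0.400582 = 0.9304

0.9304 bits


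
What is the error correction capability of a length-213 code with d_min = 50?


Correction capability = floor((d-1)/2) = floor((50-1)/2) = 24

24 errors


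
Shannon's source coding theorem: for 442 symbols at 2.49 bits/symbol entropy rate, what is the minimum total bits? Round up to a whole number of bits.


Minimum bits >= n * H = 442 * 2.49 = 1100.58, rounded up to a whole number of bits = 1101

1101 bits


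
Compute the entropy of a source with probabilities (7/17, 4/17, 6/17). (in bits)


H = -sum(p_i * log2(p_i)). Terms: -(7/17)*log2(7/17) = 0.527103; -(4/17)*log2(4/17) = 0.491168; -(6/17)*log2(6/17) = 0.530294. H = 0.527103 + 0.491168 + 0.530294 = 1.5486

1.5486 bits


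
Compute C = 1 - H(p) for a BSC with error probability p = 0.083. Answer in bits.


H(p) = -p*log2(p) - (1-p)*log2(1-p) = -0.083*log2(0.083) - 0.917*log2(0.917) = 0.298032 + 0.114631 = 0.4127. C = 1 - H(p) = 1 - 0.4127 = 0.5873

0.5873 bits


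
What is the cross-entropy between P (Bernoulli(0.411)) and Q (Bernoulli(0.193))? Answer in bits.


H(P,Q) = -p*log2(q) - (1-p)*log2(1-q). -0.411*log2(0.193) = 0.975437; -0.589*log2(0.807) = 0.182213. H(P,Q) = 0.975437 + 0.182213 = 1.1577

1.1577 bits


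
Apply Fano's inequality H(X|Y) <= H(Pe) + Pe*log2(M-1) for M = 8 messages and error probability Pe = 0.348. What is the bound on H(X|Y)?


H(Pe) = -Pe*log2(Pe) - (1-Pe)*log2(1-Pe) = -0.348*log2(0.348) - 0.652*log2(0.652) = 0.529949 + 0.402321 = 0.9323. Pe*log2(M-1) = 0.348*log2(7) = 0.976960. Bound = H(Pe) + Pe*log2(M-1) = 0.529949 + 0.402321 + 0.976960 = 1.9092

1.9092 bits


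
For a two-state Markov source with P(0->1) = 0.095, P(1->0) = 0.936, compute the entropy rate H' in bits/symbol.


Stationary distribution: pi_0 = p10/(p01+p10) = 0.9079, pi_1 = 0.0921. Entropy rate H' = pi_0*H(p01) + pi_1*H(p10) = 0.9079*0.4529 + 0.0921*0.3431 = 0.4428

0.4428 bits/symbol


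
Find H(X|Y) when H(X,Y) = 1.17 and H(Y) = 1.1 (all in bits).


H(X|Y) = H(X,Y) - H(Y) = 1.17 - 1.1 = 0.07

0.07 bits


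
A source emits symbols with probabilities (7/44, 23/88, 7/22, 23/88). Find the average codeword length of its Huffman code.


Huffman construction (repeatedly merge the two least-probable nodes; each merge adds 1 bit to every symbol beneath it): 7/44 + 23/88 = 37/88; 23/88 + 7/22 = 51/88; 37/88 + 51/88 = 1. Resulting codeword lengths (in the order the probabilities were given): (2, 2, 2, 2). L_avg = sum(p_i * l_i) = 7/44*2 + 23/88*2 + 7/22*2 + 23/88*2 = 2

2.0 bits


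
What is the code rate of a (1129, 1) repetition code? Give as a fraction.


Rate = k/n = 1/1129

1/1129


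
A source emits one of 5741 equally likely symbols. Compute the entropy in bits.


H = log2(n) = log2(5741) = 12.4871

12.4871 bits


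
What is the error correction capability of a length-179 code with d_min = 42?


Correction capability = floor((d-1)/2) = floor((42-1)/2) = 20

20 errors


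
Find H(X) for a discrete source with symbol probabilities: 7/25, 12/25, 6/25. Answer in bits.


H = -sum(p_i * log2(p_i)). Terms: -(7/25)*log2(7/25) = 0.514220; -(12/25)*log2(12/25) = 0.508269; -(6/25)*log2(6/25) = 0.494134. H = 0.514220 + 0.508269 + 0.494134 = 1.5166

1.5166 bits


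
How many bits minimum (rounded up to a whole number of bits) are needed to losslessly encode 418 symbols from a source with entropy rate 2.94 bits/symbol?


Minimum bits >= n * H = 418 * 2.94 = 1228.92, rounded up to a whole number of bits = 1229

1229 bits


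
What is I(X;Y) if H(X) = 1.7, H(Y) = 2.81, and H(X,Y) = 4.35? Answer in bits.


I(X;Y) = H(X) + H(Y) - H(X,Y) = 1.7 + 2.81 - 4.35 = 0.16

0.16 bits


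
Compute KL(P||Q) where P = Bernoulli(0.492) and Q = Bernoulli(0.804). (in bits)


KL = p*log2(p/q) + (1-p)*log2((1-p)/(1-q)) = 0.492*log2(0.492/0.804) + 0.508*log2(0.508/0.196) = 0.3494

0.3494 bits


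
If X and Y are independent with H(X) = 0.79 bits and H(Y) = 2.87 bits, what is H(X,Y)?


For independent variables, H(X,Y) = H(X) + H(Y) = 0.79 + 2.87 = 3.66

3.66 bits


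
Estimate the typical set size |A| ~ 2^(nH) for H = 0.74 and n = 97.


log2|A_typical| = nH = 97 * 0.74 = 71.78, so |A_typical| ~ 2^71.78 = 4.054e+21

4.054e+21


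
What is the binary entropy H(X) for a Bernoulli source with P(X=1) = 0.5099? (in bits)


H = -p*log2(p) - (1-p)*log2(1-p). -0.5099*log2(0.5099) = 0.495477; -0.4901*log2(0.4901) = 0.504240. H = 0.495477 + 0.504240 = 0.9997

0.9997 bits


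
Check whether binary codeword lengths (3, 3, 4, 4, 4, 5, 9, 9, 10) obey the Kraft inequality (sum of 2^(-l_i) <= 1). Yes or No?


Kraft sum = sum(2^(-l_i)) = 0.4736, need <= 1. Result: satisfied (a binary prefix-free code with these lengths exists)

Yes


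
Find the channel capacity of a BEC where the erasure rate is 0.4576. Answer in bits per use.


C = 1 - epsilon = 1 - 0.4576 = 0.5424

0.5424 bits


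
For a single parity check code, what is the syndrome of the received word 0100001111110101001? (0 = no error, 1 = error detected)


Syndrome = XOR of all bits = 0 XOR 1 XOR 0 XOR 0 XOR 0 XOR 0 XOR 1 XOR 1 XOR 1 XOR 1 XOR 1 XOR 1 XOR 0 XOR 1 XOR 0 XOR 1 XOR 0 XOR 0 XOR 1 = 0

0


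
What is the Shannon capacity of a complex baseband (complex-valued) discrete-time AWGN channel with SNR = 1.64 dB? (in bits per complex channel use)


SNR_linear = 10^(1.64/10) = 1.4588; C = log2(1 + SNR_linear) = log2(1 + 1.4588) = 1.298

1.298 bits/channel use


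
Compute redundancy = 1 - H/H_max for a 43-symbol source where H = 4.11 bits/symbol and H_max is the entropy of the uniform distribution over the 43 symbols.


H_max = log2(K) = log2(43) = 5.4263 bits/symbol. Redundancy = 1 - H/H_max = 1 - 4.11/5.4263 = 1 - 0.7574 = 0.2426

0.2426


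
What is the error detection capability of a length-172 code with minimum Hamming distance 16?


Detection capability = d_min - 1 = 16 - 1 = 15

15 errors


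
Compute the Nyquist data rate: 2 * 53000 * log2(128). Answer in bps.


Rate = 2 * B * log2(M) = 2 * 53000 * 7.0 = 742000.0

742000.0 bps


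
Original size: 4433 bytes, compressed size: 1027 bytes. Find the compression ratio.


Ratio = original / compressed = 4433 / 1027 = 4.3165

4.3165


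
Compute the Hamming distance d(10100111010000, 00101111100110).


Count differing positions: ^ . . . ^ . . . ^ ^ . ^ ^ . = 6 differences

6


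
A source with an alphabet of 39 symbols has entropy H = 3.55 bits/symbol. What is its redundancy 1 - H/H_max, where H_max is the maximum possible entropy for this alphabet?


H_max = log2(K) = log2(39) = 5.2854 bits/symbol. Redundancy = 1 - H/H_max = 1 - 3.55/5.2854 = 1 - 0.6717 = 0.3283

0.3283


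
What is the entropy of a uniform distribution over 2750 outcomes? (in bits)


H = log2(n) = log2(2750) = 11.4252

11.4252 bits


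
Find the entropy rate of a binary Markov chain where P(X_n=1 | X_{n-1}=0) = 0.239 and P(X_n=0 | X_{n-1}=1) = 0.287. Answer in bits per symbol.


Stationary distribution: pi_0 = p10/(p01+p10) = 0.5456, pi_1 = 0.4544. Entropy rate H' = pi_0*H(p01) + pi_1*H(p10) = 0.5456*0.7934 + 0.4544*0.8648 = 0.8258

0.8258 bits/symbol


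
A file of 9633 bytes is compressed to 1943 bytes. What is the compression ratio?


Ratio = original / compressed = 9633 / 1943 = 4.9578

4.9578


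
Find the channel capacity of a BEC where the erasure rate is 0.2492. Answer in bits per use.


C = 1 - epsilon = 1 - 0.2492 = 0.7508

0.7508 bits


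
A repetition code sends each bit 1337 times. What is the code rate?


Rate = k/n = 1/1337

1/1337


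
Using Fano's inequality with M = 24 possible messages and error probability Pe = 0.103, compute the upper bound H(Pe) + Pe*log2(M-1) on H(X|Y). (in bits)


H(Pe) = -Pe*log2(Pe) - (1-Pe)*log2(1-Pe) = -0.103*log2(0.103) - 0.897*log2(0.897) = 0.337766 + 0.140668 = 0.4784. Pe*log2(M-1) = 0.103*log2(23) = 0.465927. Bound = H(Pe) + Pe*log2(M-1) = 0.337766 + 0.140668 + 0.465927 = 0.9444

0.9444 bits


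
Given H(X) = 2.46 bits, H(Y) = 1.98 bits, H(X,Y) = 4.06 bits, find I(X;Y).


I(X;Y) = H(X) + H(Y) - H(X,Y) = 2.46 + 1.98 - 4.06 = 0.38

0.38 bits


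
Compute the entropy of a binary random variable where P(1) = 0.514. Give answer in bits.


H = -p*log2(p) - (1-p)*log2(1-p). -0.514*log2(0.514) = 0.493522; -0.486*log2(0.486) = 0.505912. H = 0.493522 + 0.505912 = 0.9994

0.9994 bits


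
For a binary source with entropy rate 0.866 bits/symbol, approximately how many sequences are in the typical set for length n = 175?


log2|A_typical| = nH = 175 * 0.866 = 151.55, so |A_typical| ~ 2^151.55 = 4.179e+45

4.179e+45


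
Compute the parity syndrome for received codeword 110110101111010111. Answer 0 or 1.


Syndrome = XOR of all bits = 1 XOR 1 XOR 0 XOR 1 XOR 1 XOR 0 XOR 1 XOR 0 XOR 1 XOR 1 XOR 1 XOR 1 XOR 0 XOR 1 XOR 0 XOR 1 XOR 1 XOR 1 = 1

1


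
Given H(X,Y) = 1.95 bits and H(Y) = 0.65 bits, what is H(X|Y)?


H(X|Y) = H(X,Y) - H(Y) = 1.95 - 0.65 = 1.3

1.3 bits


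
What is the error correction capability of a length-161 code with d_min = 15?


Correction capability = floor((d-1)/2) = floor((15-1)/2) = 7

7 errors


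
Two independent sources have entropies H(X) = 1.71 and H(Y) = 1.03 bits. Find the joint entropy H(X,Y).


For independent variables, H(X,Y) = H(X) + H(Y) = 1.71 + 1.03 = 2.74

2.74 bits


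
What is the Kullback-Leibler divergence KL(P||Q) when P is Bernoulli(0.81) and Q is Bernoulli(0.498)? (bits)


KL = p*log2(p/q) + (1-p)*log2((1-p)/(1-q)) = 0.81*log2(0.81/0.498) + 0.19*log2(0.19/0.502) = 0.3021

0.3021 bits


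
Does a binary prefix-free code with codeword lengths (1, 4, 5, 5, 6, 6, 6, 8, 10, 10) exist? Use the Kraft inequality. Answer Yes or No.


Kraft sum = sum(2^(-l_i)) = 0.6777, need <= 1. Result: satisfied (a binary prefix-free code with these lengths exists)

Yes


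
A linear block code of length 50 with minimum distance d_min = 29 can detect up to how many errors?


Detection capability = d_min - 1 = 29 - 1 = 28

28 errors


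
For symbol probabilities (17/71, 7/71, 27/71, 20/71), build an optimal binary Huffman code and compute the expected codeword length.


Huffman construction (repeatedly merge the two least-probable nodes; each merge adds 1 bit to every symbol beneath it): 7/71 + 17/71 = 24/71; 20/71 + 24/71 = 44/71; 27/71 + 44/71 = 1. Resulting codeword lengths (in the order the probabilities were given): (3, 3, 1, 2). L_avg = sum(p_i * l_i) = 17/71*3 + 7/71*3 + 27/71*1 + 20/71*2 = 139/71 = 1.9577

1.9577 bits


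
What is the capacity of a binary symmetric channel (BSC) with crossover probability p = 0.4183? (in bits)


H(p) = -p*log2(p) - (1-p)*log2(1-p) = -0.4183*log2(0.4183) - 0.5817*log2(0.5817) = 0.525966 + 0.454687 = 0.9807. C = 1 - H(p) = 1 - 0.9807 = 0.0193

0.0193 bits


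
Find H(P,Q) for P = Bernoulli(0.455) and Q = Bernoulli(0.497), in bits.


H(P,Q) = -p*log2(q) - (1-p)*log2(1-q). -0.455*log2(0.497) = 0.458950; -0.545*log2(0.503) = 0.540296. H(P,Q) = 0.458950 + 0.540296 = 0.9992

0.9992 bits


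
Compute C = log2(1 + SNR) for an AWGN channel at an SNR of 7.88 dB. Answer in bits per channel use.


SNR_linear = 10^(7.88/10) = 6.1376; C = log2(1 + SNR_linear) = log2(1 + 6.1376) = 2.8354

2.8354 bits/channel use


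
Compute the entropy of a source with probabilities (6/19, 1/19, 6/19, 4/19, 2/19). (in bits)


H = -sum(p_i * log2(p_i)). Terms: -(6/19)*log2(6/19) = 0.525147; -(1/19)*log2(1/19) = 0.223575; -(6/19)*log2(6/19) = 0.525147; -(4/19)*log2(4/19) = 0.473248; -(2/19)*log2(2/19) = 0.341887. H = 0.525147 + 0.223575 + 0.525147 + 0.473248 + 0.341887 = 2.089

2.089 bits


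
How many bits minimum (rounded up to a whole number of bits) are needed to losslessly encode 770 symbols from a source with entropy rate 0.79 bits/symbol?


Minimum bits >= n * H = 770 * 0.79 = 608.3, rounded up to a whole number of bits = 609

609 bits


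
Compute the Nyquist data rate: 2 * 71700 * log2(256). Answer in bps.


Rate = 2 * B * log2(M) = 2 * 71700 * 8.0 = 1147200.0

1147200.0 bps


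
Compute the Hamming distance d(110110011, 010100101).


Count differing positions: ^ . . . ^ . ^ ^ . = 4 differences

4


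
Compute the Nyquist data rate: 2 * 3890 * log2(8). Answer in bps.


Rate = 2 * B * log2(M) = 2 * 3890 * 3.0 = 23340.0

23340.0 bps


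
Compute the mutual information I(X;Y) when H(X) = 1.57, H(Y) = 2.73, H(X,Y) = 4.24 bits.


I(X;Y) = H(X) + H(Y) - H(X,Y) = 1.57 + 2.73 - 4.24 = 0.06

0.06 bits


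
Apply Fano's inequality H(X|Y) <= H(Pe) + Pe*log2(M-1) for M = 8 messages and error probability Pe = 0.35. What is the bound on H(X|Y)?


H(Pe) = -Pe*log2(Pe) - (1-Pe)*log2(1-Pe) = -0.35*log2(0.35) - 0.65*log2(0.65) = 0.530101 + 0.403967 = 0.9341. Pe*log2(M-1) = 0.35*log2(7) = 0.982574. Bound = H(Pe) + Pe*log2(M-1) = 0.530101 + 0.403967 + 0.982574 = 1.9166

1.9166 bits


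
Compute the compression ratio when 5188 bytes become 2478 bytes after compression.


Ratio = original / compressed = 5188 / 2478 = 2.0936

2.0936


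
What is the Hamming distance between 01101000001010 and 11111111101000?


Count differing positions: ^ . . ^ . ^ ^ ^ ^ . . . ^ . = 7 differences

7


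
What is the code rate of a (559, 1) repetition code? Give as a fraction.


Rate = k/n = 1/559

1/559


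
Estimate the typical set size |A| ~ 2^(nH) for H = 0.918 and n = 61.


log2|A_typical| = nH = 61 * 0.918 = 55.998, so |A_typical| ~ 2^55.998 = 7.196e+16

7.196e+16


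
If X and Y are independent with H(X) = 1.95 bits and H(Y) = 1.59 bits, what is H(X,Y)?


For independent variables, H(X,Y) = H(X) + H(Y) = 1.95 + 1.59 = 3.54

3.54 bits


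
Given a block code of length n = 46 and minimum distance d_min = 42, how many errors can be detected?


Detection capability = d_min - 1 = 42 - 1 = 41

41 errors


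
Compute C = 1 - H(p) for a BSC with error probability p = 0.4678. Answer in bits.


H(p) = -p*log2(p) - (1-p)*log2(1-p) = -0.4678*log2(0.4678) - 0.5322*log2(0.5322) = 0.512726 + 0.484280 = 0.997. C = 1 - H(p) = 1 - 0.997 = 0.003

0.003 bits


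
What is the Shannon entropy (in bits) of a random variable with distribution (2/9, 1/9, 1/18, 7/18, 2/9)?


H = -sum(p_i * log2(p_i)). Terms: -(2/9)*log2(2/9) = 0.482206; -(1/9)*log2(1/9) = 0.352214; -(1/18)*log2(1/18) = 0.231663; -(7/18)*log2(7/18) = 0.529888; -(2/9)*log2(2/9) = 0.482206. H = 0.482206 + 0.352214 + 0.231663 + 0.529888 + 0.482206 = 2.0782

2.0782 bits


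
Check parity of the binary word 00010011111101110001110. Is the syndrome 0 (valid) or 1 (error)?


Syndrome = XOR of all bits = 0 XOR 0 XOR 0 XOR 1 XOR 0 XOR 0 XOR 1 XOR 1 XOR 1 XOR 1 XOR 1 XOR 1 XOR 0 XOR 1 XOR 1 XOR 1 XOR 0 XOR 0 XOR 0 XOR 1 XOR 1 XOR 1 XOR 0 = 1

1


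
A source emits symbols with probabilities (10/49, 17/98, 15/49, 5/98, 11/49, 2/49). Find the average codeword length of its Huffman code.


Huffman construction (repeatedly merge the two least-probable nodes; each merge adds 1 bit to every symbol beneath it): 2/49 + 5/98 = 9/98; 9/98 + 17/98 = 13/49; 10/49 + 11/49 = 3/7; 13/49 + 15/49 = 4/7; 3/7 + 4/7 = 1. Resulting codeword lengths (in the order the probabilities were given): (2, 3, 2, 4, 2, 4). L_avg = sum(p_i * l_i) = 10/49*2 + 17/98*3 + 15/49*2 + 5/98*4 + 11/49*2 + 2/49*4 = 33/14 = 2.3571

2.3571 bits


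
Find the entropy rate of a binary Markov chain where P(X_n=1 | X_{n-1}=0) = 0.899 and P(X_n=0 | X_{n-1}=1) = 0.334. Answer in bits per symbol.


Stationary distribution: pi_0 = p10/(p01+p10) = 0.2709, pi_1 = 0.7291. Entropy rate H' = pi_0*H(p01) + pi_1*H(p10) = 0.2709*0.4722 + 0.7291*0.919 = 0.7979

0.7979 bits/symbol


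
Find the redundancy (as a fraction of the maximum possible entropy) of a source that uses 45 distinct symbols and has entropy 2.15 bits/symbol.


H_max = log2(K) = log2(45) = 5.4919 bits/symbol. Redundancy = 1 - H/H_max = 1 - 2.15/5.4919 = 1 - 0.3915 = 0.6085

0.6085


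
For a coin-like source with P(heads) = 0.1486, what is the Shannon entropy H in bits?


H = -p*log2(p) - (1-p)*log2(1-p). -0.1486*log2(0.1486) = 0.408723; -0.8514*log2(0.8514) = 0.197602. H = 0.408723 + 0.197602 = 0.6063

0.6063 bits


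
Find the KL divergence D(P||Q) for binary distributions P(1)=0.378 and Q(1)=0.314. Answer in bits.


KL = p*log2(p/q) + (1-p)*log2((1-p)/(1-q)) = 0.378*log2(0.378/0.314) + 0.622*log2(0.622/0.686) = 0.0133

0.0133 bits


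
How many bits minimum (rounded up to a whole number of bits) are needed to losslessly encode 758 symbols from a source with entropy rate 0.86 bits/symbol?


Minimum bits >= n * H = 758 * 0.86 = 651.88, rounded up to a whole number of bits = 652

652 bits


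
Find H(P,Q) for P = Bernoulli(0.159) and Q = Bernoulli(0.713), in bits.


H(P,Q) = -p*log2(q) - (1-p)*log2(1-q). -0.159*log2(0.713) = 0.077596; -0.841*log2(0.287) = 1.514538. H(P,Q) = 0.077596 + 1.514538 = 1.5921

1.5921 bits


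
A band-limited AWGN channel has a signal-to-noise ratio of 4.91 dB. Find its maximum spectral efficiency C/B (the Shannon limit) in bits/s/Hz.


SNR_linear = 10^(4.91/10) = 3.0974; C/B = log2(1 + SNR_linear) = log2(1 + 3.0974) = 2.0347

2.0347 bits/s/Hz


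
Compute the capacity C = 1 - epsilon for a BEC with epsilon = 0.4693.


C = 1 - epsilon = 1 - 0.4693 = 0.5307

0.5307 bits


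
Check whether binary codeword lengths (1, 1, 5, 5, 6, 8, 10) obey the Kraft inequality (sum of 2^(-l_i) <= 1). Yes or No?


Kraft sum = sum(2^(-l_i)) = 1.083, need <= 1. Result: violated (a binary prefix-free code with these lengths cannot exist)

No


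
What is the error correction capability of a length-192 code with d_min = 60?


Correction capability = floor((d-1)/2) = floor((60-1)/2) = 29

29 errors


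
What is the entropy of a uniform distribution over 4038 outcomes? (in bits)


H = log2(n) = log2(4038) = 11.9794

11.9794 bits


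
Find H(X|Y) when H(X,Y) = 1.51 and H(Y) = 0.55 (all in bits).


H(X|Y) = H(X,Y) - H(Y) = 1.51 - 0.55 = 0.96

0.96 bits


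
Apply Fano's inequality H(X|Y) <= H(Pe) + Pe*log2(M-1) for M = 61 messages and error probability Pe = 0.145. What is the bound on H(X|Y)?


H(Pe) = -Pe*log2(Pe) - (1-Pe)*log2(1-Pe) = -0.145*log2(0.145) - 0.855*log2(0.855) = 0.403952 + 0.193233 = 0.5972. Pe*log2(M-1) = 0.145*log2(60) = 0.856499. Bound = H(Pe) + Pe*log2(M-1) = 0.403952 + 0.193233 + 0.856499 = 1.4537

1.4537 bits


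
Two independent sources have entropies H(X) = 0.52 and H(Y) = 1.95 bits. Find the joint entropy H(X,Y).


For independent variables, H(X,Y) = H(X) + H(Y) = 0.52 + 1.95 = 2.47

2.47 bits


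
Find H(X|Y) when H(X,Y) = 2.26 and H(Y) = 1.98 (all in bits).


H(X|Y) = H(X,Y) - H(Y) = 2.26 - 1.98 = 0.28

0.28 bits


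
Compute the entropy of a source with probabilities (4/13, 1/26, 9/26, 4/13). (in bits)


H = -sum(p_i * log2(p_i)). Terms: -(4/13)*log2(4/13) = 0.523212; -(1/26)*log2(1/26) = 0.180786; -(9/26)*log2(9/26) = 0.529794; -(4/13)*log2(4/13) = 0.523212. H = 0.523212 + 0.180786 + 0.529794 + 0.523212 = 1.757

1.757 bits


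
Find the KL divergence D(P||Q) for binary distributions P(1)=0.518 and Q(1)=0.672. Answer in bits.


KL = p*log2(p/q) + (1-p)*log2((1-p)/(1-q)) = 0.518*log2(0.518/0.672) + 0.482*log2(0.482/0.328) = 0.0732

0.0732 bits


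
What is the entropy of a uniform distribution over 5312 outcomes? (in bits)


H = log2(n) = log2(5312) = 12.375

12.375 bits


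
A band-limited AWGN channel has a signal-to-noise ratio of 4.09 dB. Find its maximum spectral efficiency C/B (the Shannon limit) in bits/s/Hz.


SNR_linear = 10^(4.09/10) = 2.5645; C/B = log2(1 + SNR_linear) = log2(1 + 2.5645) = 1.8337

1.8337 bits/s/Hz


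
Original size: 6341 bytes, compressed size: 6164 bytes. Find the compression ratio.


Ratio = original / compressed = 6341 / 6164 = 1.0287

1.0287


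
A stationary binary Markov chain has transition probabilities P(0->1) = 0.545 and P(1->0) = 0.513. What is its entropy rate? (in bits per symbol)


Stationary distribution: pi_0 = p10/(p01+p10) = 0.4849, pi_1 = 0.5151. Entropy rate H' = pi_0*H(p01) + pi_1*H(p10) = 0.4849*0.9941 + 0.5151*0.9995 = 0.9969

0.9969 bits/symbol


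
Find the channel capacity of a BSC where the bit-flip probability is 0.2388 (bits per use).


H(p) = -p*log2(p) - (1-p)*log2(1-p) = -0.2388*log2(0.2388) - 0.7612*log2(0.7612) = 0.493391 + 0.299648 = 0.793. C = 1 - H(p) = 1 - 0.793 = 0.207

0.207 bits


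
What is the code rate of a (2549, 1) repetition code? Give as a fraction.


Rate = k/n = 1/2549

1/2549


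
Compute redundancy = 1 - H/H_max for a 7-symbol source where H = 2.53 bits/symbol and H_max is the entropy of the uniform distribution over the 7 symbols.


H_max = log2(K) = log2(7) = 2.8074 bits/symbol. Redundancy = 1 - H/H_max = 1 - 2.53/2.8074 = 1 - 0.9012 = 0.0988

0.0988


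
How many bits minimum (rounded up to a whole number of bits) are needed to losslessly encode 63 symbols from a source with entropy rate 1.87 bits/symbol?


Minimum bits >= n * H = 63 * 1.87 = 117.81, rounded up to a whole number of bits = 118

118 bits


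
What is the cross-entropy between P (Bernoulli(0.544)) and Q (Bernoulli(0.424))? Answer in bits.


H(P,Q) = -p*log2(q) - (1-p)*log2(1-q). -0.544*log2(0.424) = 0.673398; -0.456*log2(0.576) = 0.362912. H(P,Q) = 0.673398 + 0.362912 = 1.0363

1.0363 bits


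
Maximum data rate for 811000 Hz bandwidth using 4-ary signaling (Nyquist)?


Rate = 2 * B * log2(M) = 2 * 811000 * 2.0 = 3244000.0

3244000.0 bps


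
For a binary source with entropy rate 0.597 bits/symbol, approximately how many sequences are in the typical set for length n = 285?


log2|A_typical| = nH = 285 * 0.597 = 170.145, so |A_typical| ~ 2^170.145 = 1.655e+51

1.655e+51


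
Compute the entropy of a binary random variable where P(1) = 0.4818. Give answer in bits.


H = -p*log2(p) - (1-p)*log2(1-p). -0.4818*log2(0.4818) = 0.507573; -0.5182*log2(0.5182) = 0.491471. H = 0.507573 + 0.491471 = 0.999

0.999 bits


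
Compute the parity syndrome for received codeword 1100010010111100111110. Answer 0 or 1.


Syndrome = XOR of all bits = 1 XOR 1 XOR 0 XOR 0 XOR 0 XOR 1 XOR 0 XOR 0 XOR 1 XOR 0 XOR 1 XOR 1 XOR 1 XOR 1 XOR 0 XOR 0 XOR 1 XOR 1 XOR 1 XOR 1 XOR 1 XOR 0 = 1

1


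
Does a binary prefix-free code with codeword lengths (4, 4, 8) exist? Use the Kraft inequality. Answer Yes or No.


Kraft sum = sum(2^(-l_i)) = 0.1289, need <= 1. Result: satisfied (a binary prefix-free code with these lengths exists)

Yes


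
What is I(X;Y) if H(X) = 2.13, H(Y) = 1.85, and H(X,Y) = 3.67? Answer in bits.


I(X;Y) = H(X) + H(Y) - H(X,Y) = 2.13 + 1.85 - 3.67 = 0.31

0.31 bits


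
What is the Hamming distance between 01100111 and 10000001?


Count differing positions: ^ ^ ^ . . ^ ^ . = 5 differences

5


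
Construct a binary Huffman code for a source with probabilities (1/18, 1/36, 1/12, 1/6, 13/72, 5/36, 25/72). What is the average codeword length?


Huffman construction (repeatedly merge the two least-probable nodes; each merge adds 1 bit to every symbol beneath it): 1/36 + 1/18 = 1/12; 1/12 + 1/12 = 1/6; 5/36 + 1/6 = 11/36; 1/6 + 13/72 = 25/72; 11/36 + 25/72 = 47/72; 25/72 + 47/72 = 1. Resulting codeword lengths (in the order the probabilities were given): (4, 4, 3, 3, 2, 3, 2). L_avg = sum(p_i * l_i) = 1/18*4 + 1/36*4 + 1/12*3 + 1/6*3 + 13/72*2 + 5/36*3 + 25/72*2 = 23/9 = 2.5556

2.5556 bits


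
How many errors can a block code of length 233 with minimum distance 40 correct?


Correction capability = floor((d-1)/2) = floor((40-1)/2) = 19

19 errors


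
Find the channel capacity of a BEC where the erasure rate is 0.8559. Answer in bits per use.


C = 1 - epsilon = 1 - 0.8559 = 0.1441

0.1441 bits


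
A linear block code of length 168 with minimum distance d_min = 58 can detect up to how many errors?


Detection capability = d_min - 1 = 58 - 1 = 57

57 errors


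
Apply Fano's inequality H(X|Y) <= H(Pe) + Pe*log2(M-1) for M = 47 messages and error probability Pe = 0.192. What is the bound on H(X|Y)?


H(Pe) = -Pe*log2(Pe) - (1-Pe)*log2(1-Pe) = -0.192*log2(0.192) - 0.808*log2(0.808) = 0.457118 + 0.248519 = 0.7056. Pe*log2(M-1) = 0.192*log2(46) = 1.060524. Bound = H(Pe) + Pe*log2(M-1) = 0.457118 + 0.248519 + 1.060524 = 1.7662

1.7662 bits


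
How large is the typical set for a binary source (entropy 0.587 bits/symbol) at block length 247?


log2|A_typical| = nH = 247 * 0.587 = 144.989, so |A_typical| ~ 2^144.989 = 4.426e+43

4.426e+43


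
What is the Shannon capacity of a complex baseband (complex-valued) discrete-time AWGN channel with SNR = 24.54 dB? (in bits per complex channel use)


SNR_linear = 10^(24.54/10) = 284.4461; C = log2(1 + SNR_linear) = log2(1 + 284.4461) = 8.1571

8.1571 bits/channel use


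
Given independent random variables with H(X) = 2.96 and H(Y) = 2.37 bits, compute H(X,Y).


For independent variables, H(X,Y) = H(X) + H(Y) = 2.96 + 2.37 = 5.33

5.33 bits


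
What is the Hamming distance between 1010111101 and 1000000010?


Count differing positions: . . ^ . ^ ^ ^ ^ ^ ^ = 7 differences

7


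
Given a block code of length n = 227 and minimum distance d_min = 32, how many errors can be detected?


Detection capability = d_min - 1 = 32 - 1 = 31

31 errors


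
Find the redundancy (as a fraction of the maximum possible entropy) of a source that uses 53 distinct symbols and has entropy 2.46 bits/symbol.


H_max = log2(K) = log2(53) = 5.7279 bits/symbol. Redundancy = 1 - H/H_max = 1 - 2.46/5.7279 = 1 - 0.4295 = 0.5705

0.5705


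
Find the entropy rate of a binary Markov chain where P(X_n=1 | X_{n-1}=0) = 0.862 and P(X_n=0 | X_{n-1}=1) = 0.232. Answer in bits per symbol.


Stationary distribution: pi_0 = p10/(p01+p10) = 0.2121, pi_1 = 0.7879. Entropy rate H' = pi_0*H(p01) + pi_1*H(p10) = 0.2121*0.579 + 0.7879*0.7815 = 0.7385

0.7385 bits/symbol


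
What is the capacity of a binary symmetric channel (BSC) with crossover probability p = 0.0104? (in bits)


H(p) = -p*log2(p) - (1-p)*log2(1-p) = -0.0104*log2(0.0104) - 0.9896*log2(0.9896) = 0.068508 + 0.014926 = 0.0834. C = 1 - H(p) = 1 - 0.0834 = 0.9166

0.9166 bits


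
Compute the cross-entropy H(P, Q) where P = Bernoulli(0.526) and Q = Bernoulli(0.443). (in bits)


H(P,Q) = -p*log2(q) - (1-p)*log2(1-q). -0.526*log2(0.443) = 0.617851; -0.474*log2(0.557) = 0.400175. H(P,Q) = 0.617851 + 0.400175 = 1.018

1.018 bits


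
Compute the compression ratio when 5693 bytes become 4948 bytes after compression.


Ratio = original / compressed = 5693 / 4948 = 1.1506

1.1506


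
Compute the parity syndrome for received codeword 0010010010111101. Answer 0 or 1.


Syndrome = XOR of all bits = 0 XOR 0 XOR 1 XOR 0 XOR 0 XOR 1 XOR 0 XOR 0 XOR 1 XOR 0 XOR 1 XOR 1 XOR 1 XOR 1 XOR 0 XOR 1 = 0

0


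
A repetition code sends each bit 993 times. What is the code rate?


Rate = k/n = 1/993

1/993


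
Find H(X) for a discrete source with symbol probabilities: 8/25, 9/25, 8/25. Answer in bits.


H = -sum(p_i * log2(p_i)). Terms: -(8/25)*log2(8/25) = 0.526034; -(9/25)*log2(9/25) = 0.530615; -(8/25)*log2(8/25) = 0.526034. H = 0.526034 + 0.530615 + 0.526034 = 1.5827

1.5827 bits


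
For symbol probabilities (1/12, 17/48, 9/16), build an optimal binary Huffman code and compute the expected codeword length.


Huffman construction (repeatedly merge the two least-probable nodes; each merge adds 1 bit to every symbol beneath it): 1/12 + 17/48 = 7/16; 7/16 + 9/16 = 1. Resulting codeword lengths (in the order the probabilities were given): (2, 2, 1). L_avg = sum(p_i * l_i) = 1/12*2 + 17/48*2 + 9/16*1 = 23/16 = 1.4375

1.4375 bits


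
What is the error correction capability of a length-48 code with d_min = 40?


Correction capability = floor((d-1)/2) = floor((40-1)/2) = 19

19 errors


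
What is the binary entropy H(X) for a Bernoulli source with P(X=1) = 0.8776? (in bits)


H = -p*log2(p) - (1-p)*log2(1-p). -0.8776*log2(0.8776) = 0.165309; -0.1224*log2(0.1224) = 0.370912. H = 0.165309 + 0.370912 = 0.5362

0.5362 bits


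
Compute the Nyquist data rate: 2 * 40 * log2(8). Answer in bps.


Rate = 2 * B * log2(M) = 2 * 40 * 3.0 = 240.0

240.0 bps


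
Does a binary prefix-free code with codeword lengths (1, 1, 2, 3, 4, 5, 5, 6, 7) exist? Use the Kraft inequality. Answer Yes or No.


Kraft sum = sum(2^(-l_i)) = 1.5234, need <= 1. Result: violated (a binary prefix-free code with these lengths cannot exist)

No


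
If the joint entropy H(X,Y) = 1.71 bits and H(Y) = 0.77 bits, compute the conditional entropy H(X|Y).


H(X|Y) = H(X,Y) - H(Y) = 1.71 - 0.77 = 0.94

0.94 bits


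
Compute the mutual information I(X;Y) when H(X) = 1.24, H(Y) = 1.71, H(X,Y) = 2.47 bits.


I(X;Y) = H(X) + H(Y) - H(X,Y) = 1.24 + 1.71 - 2.47 = 0.48

0.48 bits


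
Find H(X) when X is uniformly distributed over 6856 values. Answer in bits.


H = log2(n) = log2(6856) = 12.7432

12.7432 bits


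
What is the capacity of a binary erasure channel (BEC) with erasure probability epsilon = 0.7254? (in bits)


C = 1 - epsilon = 1 - 0.7254 = 0.2746

0.2746 bits


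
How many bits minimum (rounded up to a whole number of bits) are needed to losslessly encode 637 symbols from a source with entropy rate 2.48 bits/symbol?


Minimum bits >= n * H = 637 * 2.48 = 1579.76, rounded up to a whole number of bits = 1580

1580 bits


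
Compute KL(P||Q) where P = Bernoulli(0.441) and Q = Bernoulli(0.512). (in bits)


KL = p*log2(p/q) + (1-p)*log2((1-p)/(1-q)) = 0.441*log2(0.441/0.512) + 0.559*log2(0.559/0.488) = 0.0146

0.0146 bits


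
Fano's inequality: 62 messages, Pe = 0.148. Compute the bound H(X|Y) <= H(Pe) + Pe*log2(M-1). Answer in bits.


H(Pe) = -Pe*log2(Pe) - (1-Pe)*log2(1-Pe) = -0.148*log2(0.148) - 0.852*log2(0.852) = 0.407937 + 0.196876 = 0.6048. Pe*log2(M-1) = 0.148*log2(61) = 0.877749. Bound = H(Pe) + Pe*log2(M-1) = 0.407937 + 0.196876 + 0.877749 = 1.4826

1.4826 bits


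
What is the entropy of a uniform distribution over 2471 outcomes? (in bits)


H = log2(n) = log2(2471) = 11.2709

11.2709 bits


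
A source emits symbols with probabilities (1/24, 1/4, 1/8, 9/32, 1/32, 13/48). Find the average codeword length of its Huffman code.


Huffman construction (repeatedly merge the two least-probable nodes; each merge adds 1 bit to every symbol beneath it): 1/32 + 1/24 = 7/96; 7/96 + 1/8 = 19/96; 19/96 + 1/4 = 43/96; 13/48 + 9/32 = 53/96; 43/96 + 53/96 = 1. Resulting codeword lengths (in the order the probabilities were given): (4, 2, 3, 2, 4, 2). L_avg = sum(p_i * l_i) = 1/24*4 + 1/4*2 + 1/8*3 + 9/32*2 + 1/32*4 + 13/48*2 = 109/48 = 2.2708

2.2708 bits


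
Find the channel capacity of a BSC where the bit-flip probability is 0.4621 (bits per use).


H(p) = -p*log2(p) - (1-p)*log2(1-p) = -0.4621*log2(0.4621) - 0.5379*log2(0.5379) = 0.514651 + 0.481200 = 0.9959. C = 1 - H(p) = 1 - 0.9959 = 0.0041

0.0041 bits


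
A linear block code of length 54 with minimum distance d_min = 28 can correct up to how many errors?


Correction capability = floor((d-1)/2) = floor((28-1)/2) = 13

13 errors


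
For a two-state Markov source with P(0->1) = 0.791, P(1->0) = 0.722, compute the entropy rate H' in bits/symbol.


Stationary distribution: pi_0 = p10/(p01+p10) = 0.4772, pi_1 = 0.5228. Entropy rate H' = pi_0*H(p01) + pi_1*H(p10) = 0.4772*0.7396 + 0.5228*0.8527 = 0.7987

0.7987 bits/symbol


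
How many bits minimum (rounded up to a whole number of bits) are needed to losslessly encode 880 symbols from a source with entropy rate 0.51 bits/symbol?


Minimum bits >= n * H = 880 * 0.51 = 448.8, rounded up to a whole number of bits = 449

449 bits


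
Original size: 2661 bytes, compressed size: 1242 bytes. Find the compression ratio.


Ratio = original / compressed = 2661 / 1242 = 2.1425

2.1425


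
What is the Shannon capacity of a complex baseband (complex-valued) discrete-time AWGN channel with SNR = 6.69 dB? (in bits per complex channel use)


SNR_linear = 10^(6.69/10) = 4.6666; C = log2(1 + SNR_linear) = log2(1 + 4.6666) = 2.5025

2.5025 bits/channel use


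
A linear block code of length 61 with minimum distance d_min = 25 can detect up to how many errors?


Detection capability = d_min - 1 = 25 - 1 = 24

24 errors


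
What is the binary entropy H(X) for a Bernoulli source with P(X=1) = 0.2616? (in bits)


H = -p*log2(p) - (1-p)*log2(1-p). -0.2616*log2(0.2616) = 0.506082; -0.7384*log2(0.7384) = 0.323069. H = 0.506082 + 0.323069 = 0.8292

0.8292 bits


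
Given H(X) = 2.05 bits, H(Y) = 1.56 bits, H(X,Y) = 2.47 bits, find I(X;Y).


I(X;Y) = H(X) + H(Y) - H(X,Y) = 2.05 + 1.56 - 2.47 = 1.14

1.14 bits


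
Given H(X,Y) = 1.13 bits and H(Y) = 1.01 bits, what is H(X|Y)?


H(X|Y) = H(X,Y) - H(Y) = 1.13 - 1.01 = 0.12

0.12 bits


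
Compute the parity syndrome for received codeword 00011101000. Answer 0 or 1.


Syndrome = XOR of all bits = 0 XOR 0 XOR 0 XOR 1 XOR 1 XOR 1 XOR 0 XOR 1 XOR 0 XOR 0 XOR 0 = 0

0


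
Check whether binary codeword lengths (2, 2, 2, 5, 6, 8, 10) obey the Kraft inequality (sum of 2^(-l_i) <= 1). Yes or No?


Kraft sum = sum(2^(-l_i)) = 0.8018, need <= 1. Result: satisfied (a binary prefix-free code with these lengths exists)

Yes


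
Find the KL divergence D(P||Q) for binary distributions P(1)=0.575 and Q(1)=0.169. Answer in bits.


KL = p*log2(p/q) + (1-p)*log2((1-p)/(1-q)) = 0.575*log2(0.575/0.169) + 0.425*log2(0.425/0.831) = 0.6046

0.6046 bits


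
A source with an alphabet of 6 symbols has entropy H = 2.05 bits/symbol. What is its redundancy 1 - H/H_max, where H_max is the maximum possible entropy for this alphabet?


H_max = log2(K) = log2(6) = 2.585 bits/symbol. Redundancy = 1 - H/H_max = 1 - 2.05/2.585 = 1 - 0.793 = 0.207

0.207


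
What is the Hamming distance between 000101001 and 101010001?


Count differing positions: ^ . ^ ^ ^ ^ . . . = 5 differences

5


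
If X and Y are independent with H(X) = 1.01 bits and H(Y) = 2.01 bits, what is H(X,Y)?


For independent variables, H(X,Y) = H(X) + H(Y) = 1.01 + 2.01 = 3.02

3.02 bits


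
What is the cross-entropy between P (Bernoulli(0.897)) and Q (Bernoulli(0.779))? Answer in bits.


H(P,Q) = -p*log2(q) - (1-p)*log2(1-q). -0.897*log2(0.779) = 0.323193; -0.103*log2(0.221) = 0.224322. H(P,Q) = 0.323193 + 0.224322 = 0.5475

0.5475 bits


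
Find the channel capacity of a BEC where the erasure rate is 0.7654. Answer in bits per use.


C = 1 - epsilon = 1 - 0.7654 = 0.2346

0.2346 bits


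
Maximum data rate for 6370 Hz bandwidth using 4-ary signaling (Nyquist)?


Rate = 2 * B * log2(M) = 2 * 6370 * 2.0 = 25480.0

25480.0 bps


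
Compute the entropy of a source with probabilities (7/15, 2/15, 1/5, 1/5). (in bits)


H = -sum(p_i * log2(p_i)). Terms: -(7/15)*log2(7/15) = 0.513117; -(2/15)*log2(2/15) = 0.387585; -(1/5)*log2(1/5) = 0.464386; -(1/5)*log2(1/5) = 0.464386. H = 0.513117 + 0.387585 + 0.464386 + 0.464386 = 1.8295

1.8295 bits


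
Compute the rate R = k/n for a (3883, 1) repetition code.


Rate = k/n = 1/3883

1/3883


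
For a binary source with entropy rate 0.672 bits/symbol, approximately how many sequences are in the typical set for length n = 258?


log2|A_typical| = nH = 258 * 0.672 = 173.376, so |A_typical| ~ 2^173.376 = 1.554e+52

1.554e+52


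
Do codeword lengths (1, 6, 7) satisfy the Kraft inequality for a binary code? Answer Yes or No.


Kraft sum = sum(2^(-l_i)) = 0.5234, need <= 1. Result: satisfied (a binary prefix-free code with these lengths exists)

Yes


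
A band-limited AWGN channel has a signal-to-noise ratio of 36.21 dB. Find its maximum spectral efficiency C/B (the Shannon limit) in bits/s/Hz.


SNR_linear = 10^(36.21/10) = 4178.3037; C/B = log2(1 + SNR_linear) = log2(1 + 4178.3037) = 12.029

12.029 bits/s/Hz


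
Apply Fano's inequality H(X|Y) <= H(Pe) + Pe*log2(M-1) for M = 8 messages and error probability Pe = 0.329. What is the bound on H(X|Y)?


H(Pe) = -Pe*log2(Pe) - (1-Pe)*log2(1-Pe) = -0.329*log2(0.329) - 0.671*log2(0.671) = 0.527664 + 0.386238 = 0.9139. Pe*log2(M-1) = 0.329*log2(7) = 0.923620. Bound = H(Pe) + Pe*log2(M-1) = 0.527664 + 0.386238 + 0.923620 = 1.8375

1.8375 bits


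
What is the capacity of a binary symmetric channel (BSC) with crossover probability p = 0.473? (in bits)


H(p) = -p*log2(p) - (1-p)*log2(1-p) = -0.473*log2(0.473) - 0.527*log2(0.527) = 0.510882 + 0.487014 = 0.9979. C = 1 - H(p) = 1 - 0.9979 = 0.0021

0.0021 bits


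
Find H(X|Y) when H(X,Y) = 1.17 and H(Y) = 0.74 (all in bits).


H(X|Y) = H(X,Y) - H(Y) = 1.17 - 0.74 = 0.43

0.43 bits


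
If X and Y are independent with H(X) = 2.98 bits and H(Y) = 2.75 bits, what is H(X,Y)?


For independent variables, H(X,Y) = H(X) + H(Y) = 2.98 + 2.75 = 5.73

5.73 bits


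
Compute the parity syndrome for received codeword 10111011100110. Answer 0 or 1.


Syndrome = XOR of all bits = 1 XOR 0 XOR 1 XOR 1 XOR 1 XOR 0 XOR 1 XOR 1 XOR 1 XOR 0 XOR 0 XOR 1 XOR 1 XOR 0 = 1

1


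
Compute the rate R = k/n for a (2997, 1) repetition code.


Rate = k/n = 1/2997

1/2997


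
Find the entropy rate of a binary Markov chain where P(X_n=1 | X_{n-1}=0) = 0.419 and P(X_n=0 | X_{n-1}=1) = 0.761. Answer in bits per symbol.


Stationary distribution: pi_0 = p10/(p01+p10) = 0.6449, pi_1 = 0.3551. Entropy rate H' = pi_0*H(p01) + pi_1*H(p10) = 0.6449*0.981 + 0.3551*0.7934 = 0.9144

0.9144 bits/symbol


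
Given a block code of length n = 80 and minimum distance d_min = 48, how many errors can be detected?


Detection capability = d_min - 1 = 48 - 1 = 47

47 errors


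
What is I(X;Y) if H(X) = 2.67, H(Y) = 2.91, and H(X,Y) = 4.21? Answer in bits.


I(X;Y) = H(X) + H(Y) - H(X,Y) = 2.67 + 2.91 - 4.21 = 1.37

1.37 bits


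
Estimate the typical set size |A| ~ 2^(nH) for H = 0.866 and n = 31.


log2|A_typical| = nH = 31 * 0.866 = 26.846, so |A_typical| ~ 2^26.846 = 1.206e+08

1.206e+08


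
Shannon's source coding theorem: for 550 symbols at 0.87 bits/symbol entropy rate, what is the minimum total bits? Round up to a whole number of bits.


Minimum bits >= n * H = 550 * 0.87 = 478.5, rounded up to a whole number of bits = 479

479 bits


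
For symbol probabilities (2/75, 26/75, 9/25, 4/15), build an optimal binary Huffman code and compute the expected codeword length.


Huffman construction (repeatedly merge the two least-probable nodes; each merge adds 1 bit to every symbol beneath it): 2/75 + 4/15 = 22/75; 22/75 + 26/75 = 16/25; 9/25 + 16/25 = 1. Resulting codeword lengths (in the order the probabilities were given): (3, 2, 1, 3). L_avg = sum(p_i * l_i) = 2/75*3 + 26/75*2 + 9/25*1 + 4/15*3 = 29/15 = 1.9333

1.9333 bits
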